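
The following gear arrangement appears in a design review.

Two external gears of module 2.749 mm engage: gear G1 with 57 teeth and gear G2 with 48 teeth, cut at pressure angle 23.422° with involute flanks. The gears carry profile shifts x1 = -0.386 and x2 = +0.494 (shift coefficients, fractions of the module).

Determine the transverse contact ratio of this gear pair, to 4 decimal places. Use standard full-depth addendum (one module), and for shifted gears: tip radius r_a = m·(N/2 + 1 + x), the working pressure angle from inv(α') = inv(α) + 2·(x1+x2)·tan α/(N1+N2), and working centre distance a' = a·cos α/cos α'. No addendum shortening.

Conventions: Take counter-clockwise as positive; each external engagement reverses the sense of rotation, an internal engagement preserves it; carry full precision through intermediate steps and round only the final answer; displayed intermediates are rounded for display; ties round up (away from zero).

class = single-mesh tooth geometry [involute pair 57T × 48T, m = 2.749]
base radii: r_b1 = 71.890910, r_b2 = 60.539714
tip radii: r_a1 = 80.034386, r_a2 = 70.083006
inv(α') = inv(23.422°) + 2·(-0.386+0.494)·tan α/(57+48) = 0.02529472  ⇒  α' = 23.69061°
a' = a·cos α / cos α' = 144.3225·cos 23.422°/cos 23.69061° = 144.617791
action lengths: √(r_a1²−r_b1²) = 35.173854, √(r_a2²−r_b2²) = 35.306809
base pitch p_b = π·m·cos α = 7.924630
CR = (35.173854 + 35.306809 − 144.617791·sin 23.69061°)/7.924630 = 1.561405
contact ratio ≈ 1.5614

1.5614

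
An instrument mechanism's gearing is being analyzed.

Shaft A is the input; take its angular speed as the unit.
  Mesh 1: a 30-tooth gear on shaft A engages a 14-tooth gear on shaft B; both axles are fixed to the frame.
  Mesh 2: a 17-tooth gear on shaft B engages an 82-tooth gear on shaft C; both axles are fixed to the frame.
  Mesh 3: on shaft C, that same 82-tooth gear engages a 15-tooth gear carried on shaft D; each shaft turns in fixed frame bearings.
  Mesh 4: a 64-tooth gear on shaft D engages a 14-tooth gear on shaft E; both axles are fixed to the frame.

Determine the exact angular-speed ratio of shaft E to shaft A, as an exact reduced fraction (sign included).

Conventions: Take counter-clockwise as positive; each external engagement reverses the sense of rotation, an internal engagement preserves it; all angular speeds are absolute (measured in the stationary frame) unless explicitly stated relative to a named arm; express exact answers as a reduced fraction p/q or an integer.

class = fixed-axis compound train [4 meshes; 4 ratios multiply, 4 sense flips]
mesh 1 [30T→14T]: running ratio 15/7, sense −
mesh 2 [17T→82T]: running ratio 255/574, sense +
mesh 3 [82T→15T]: running ratio 17/7, sense −
mesh 4 [64T→14T]: running ratio 544/49, sense +
ω_out/ω_in = 544/49

544/49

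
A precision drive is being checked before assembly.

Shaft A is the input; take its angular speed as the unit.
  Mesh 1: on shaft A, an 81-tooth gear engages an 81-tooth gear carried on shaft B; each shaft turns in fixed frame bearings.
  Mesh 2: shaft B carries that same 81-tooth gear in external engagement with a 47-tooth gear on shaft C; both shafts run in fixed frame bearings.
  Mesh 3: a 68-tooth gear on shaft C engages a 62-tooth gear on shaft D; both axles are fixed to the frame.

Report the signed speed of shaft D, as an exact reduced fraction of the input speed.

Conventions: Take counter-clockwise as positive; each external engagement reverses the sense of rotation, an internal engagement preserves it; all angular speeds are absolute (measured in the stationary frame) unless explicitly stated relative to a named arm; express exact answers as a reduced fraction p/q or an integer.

-2754/1457

3-mesh fixed-axis compound train (all bearings frame-fixed)
mesh 1 [81T→81T]: |ω|/ω_in = 1×81/81 = 1, sense flips to −
mesh 2 [81T→47T]: |ω|/ω_in = 1×81/47 = 81/47, sense flips to +
mesh 3 [68T→62T]: |ω|/ω_in = (81/47)×68/62 = 2754/1457, sense flips to −
signed output speed (× input speed) = -2754/1457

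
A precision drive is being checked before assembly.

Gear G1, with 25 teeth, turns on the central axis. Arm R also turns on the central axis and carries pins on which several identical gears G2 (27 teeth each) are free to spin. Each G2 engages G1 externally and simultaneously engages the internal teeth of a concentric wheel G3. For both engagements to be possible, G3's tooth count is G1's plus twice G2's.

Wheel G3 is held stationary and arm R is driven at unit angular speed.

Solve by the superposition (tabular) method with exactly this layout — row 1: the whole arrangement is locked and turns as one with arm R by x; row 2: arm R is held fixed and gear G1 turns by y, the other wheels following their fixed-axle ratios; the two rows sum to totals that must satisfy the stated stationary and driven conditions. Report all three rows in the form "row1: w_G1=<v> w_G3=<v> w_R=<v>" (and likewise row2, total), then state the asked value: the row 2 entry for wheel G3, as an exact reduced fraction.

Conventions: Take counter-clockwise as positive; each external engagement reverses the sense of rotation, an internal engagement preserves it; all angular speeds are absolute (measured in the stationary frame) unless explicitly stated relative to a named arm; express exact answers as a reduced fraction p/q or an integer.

row1: w_G1=1 w_G3=1 w_R=1
row2: w_G1=79/25 w_G3=-1 w_R=0
total: w_G1=104/25 w_G3=0 w_R=1
asked value: -1

class = planetary set [G3 = 25+2·27 = 79; Willis about the carrier]
row 1 (train locked, turned with arm): all members turn x
row 2 — arm fixed, fixed-axis ratios: sun y, ring −(25/79)·y, arm 0
boundary: total ω_ring = x − (25/79)·y = 0 and total ω_arm = x = 1  ⇒  y = 79/25, x = 1
row 2 ring = −(25/79)·79/25 = -1
totals (row 1 + row 2): sun 1 + 79/25 = 104/25, ring 1 + (-1) = 0, arm 1 + 0 = 1
asked cell (row2, ring) = -1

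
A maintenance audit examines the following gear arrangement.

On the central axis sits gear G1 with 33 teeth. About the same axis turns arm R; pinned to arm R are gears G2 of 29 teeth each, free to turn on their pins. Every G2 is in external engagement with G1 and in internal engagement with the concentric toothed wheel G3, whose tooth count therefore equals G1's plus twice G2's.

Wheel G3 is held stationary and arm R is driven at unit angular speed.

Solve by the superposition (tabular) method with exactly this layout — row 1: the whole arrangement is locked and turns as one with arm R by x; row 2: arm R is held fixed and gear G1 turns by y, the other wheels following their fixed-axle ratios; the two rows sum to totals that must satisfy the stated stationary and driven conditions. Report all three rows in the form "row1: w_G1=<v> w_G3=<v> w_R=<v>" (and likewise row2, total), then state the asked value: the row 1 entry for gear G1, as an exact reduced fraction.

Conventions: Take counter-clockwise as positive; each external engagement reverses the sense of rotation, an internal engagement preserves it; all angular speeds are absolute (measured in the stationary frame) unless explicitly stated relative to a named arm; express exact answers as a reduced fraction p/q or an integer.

row1: w_G1=1 w_G3=1 w_R=1
row2: w_G1=91/33 w_G3=-1 w_R=0
total: w_G1=124/33 w_G3=0 w_R=1
asked value: 1

recognized (axles ride arm R): planetary set, 33/29/91 teeth
superposition row 1 [locked train]: every member turns x
superposition row 2 [arm held]: sun y, ring −(33/91)·y, arm 0
boundary: total ω_ring = x − (33/91)·y = 0 and total ω_arm = x = 1  ⇒  y = 91/33, x = 1
row 2 ring = −(33/91)·91/33 = -1
totals (row 1 + row 2): sun 1 + 91/33 = 124/33, ring 1 + (-1) = 0, arm 1 + 0 = 1
asked cell (row1, sun) = 1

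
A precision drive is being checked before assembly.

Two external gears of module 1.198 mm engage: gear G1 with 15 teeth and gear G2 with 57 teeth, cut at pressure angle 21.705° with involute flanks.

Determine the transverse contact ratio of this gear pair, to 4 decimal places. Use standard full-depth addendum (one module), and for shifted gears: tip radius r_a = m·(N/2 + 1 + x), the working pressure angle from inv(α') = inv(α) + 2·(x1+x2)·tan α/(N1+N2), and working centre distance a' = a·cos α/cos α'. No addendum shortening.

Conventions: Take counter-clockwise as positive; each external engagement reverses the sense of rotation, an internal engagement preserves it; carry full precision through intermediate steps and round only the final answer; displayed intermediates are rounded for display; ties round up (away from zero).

1.5614

recognized (one external pair, fixed centres): single-mesh tooth geometry, m = 1.198, N1 = 15, N2 = 57
base radii: r_b1 = 8.347966, r_b2 = 31.722272
tip radii: r_a1 = 10.183000, r_a2 = 35.341000
no profile shift: α' = α, a' = a
action lengths: √(r_a1²−r_b1²) = 5.831376, √(r_a2²−r_b2²) = 15.578311
base pitch p_b = π·m·cos α = 3.496788
CR = (5.831376 + 15.578311 − 43.128000·sin 21.70500°)/3.496788 = 1.561362
contact ratio ≈ 1.5614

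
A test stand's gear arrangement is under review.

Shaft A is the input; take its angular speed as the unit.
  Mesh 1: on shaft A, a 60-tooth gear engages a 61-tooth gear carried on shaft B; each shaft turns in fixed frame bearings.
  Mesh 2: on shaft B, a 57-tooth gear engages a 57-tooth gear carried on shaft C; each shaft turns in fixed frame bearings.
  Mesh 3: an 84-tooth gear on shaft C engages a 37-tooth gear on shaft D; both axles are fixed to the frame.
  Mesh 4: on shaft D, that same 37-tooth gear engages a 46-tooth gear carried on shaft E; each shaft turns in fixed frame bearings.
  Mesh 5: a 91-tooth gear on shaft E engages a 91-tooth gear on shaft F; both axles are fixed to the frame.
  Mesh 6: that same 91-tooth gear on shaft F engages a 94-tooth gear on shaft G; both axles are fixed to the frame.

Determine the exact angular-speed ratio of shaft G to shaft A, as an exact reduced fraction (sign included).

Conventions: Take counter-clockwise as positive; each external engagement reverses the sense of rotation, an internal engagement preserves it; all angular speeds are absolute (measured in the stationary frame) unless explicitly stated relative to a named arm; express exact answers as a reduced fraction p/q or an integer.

114660/65941

class = fixed-axis compound train [6 meshes; 6 ratios multiply, 6 sense flips]
mesh 1 [60T→61T]: running ratio 60/61, sense −
mesh 2 [57T→57T]: running ratio 60/61, sense +
mesh 3 [84T→37T]: running ratio 5040/2257, sense −
mesh 4 [37T→46T]: running ratio 2520/1403, sense +
mesh 5 [91T→91T]: running ratio 2520/1403, sense −
mesh 6 [91T→94T]: running ratio 114660/65941, sense +
ω_out/ω_in = 114660/65941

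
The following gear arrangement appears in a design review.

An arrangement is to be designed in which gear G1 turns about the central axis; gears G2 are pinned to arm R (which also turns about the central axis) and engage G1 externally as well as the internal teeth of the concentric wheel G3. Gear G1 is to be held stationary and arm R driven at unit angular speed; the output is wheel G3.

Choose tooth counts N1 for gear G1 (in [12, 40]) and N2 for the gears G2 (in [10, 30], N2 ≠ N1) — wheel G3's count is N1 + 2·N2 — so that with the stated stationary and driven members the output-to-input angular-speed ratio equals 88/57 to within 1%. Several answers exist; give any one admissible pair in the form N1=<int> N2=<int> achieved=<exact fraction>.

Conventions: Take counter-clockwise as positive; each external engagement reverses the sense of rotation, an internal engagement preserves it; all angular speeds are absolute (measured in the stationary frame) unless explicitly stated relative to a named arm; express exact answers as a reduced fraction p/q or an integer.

N1=31 N2=13 achieved=88/57

design class (target 88/57): planetary set
Willis with ω_sun = 0: ω_ring/ω_arm = (N1+N3)/N3; set equal to 88/57  ⇒  N3/N1 = 1/(88/57 − 1) = 57/31
N3 = N1 + 2·N2  ⇒  N2/N1 = (N3/N1 − 1)/2 = (57/31 − 1)/2 = 13/31
smallest multiple with N1 ≥ 12 and N2 ≥ 10: k = 1  ⇒  N1 = 1·31 = 31, N2 = 1·13 = 13 (N1 ≤ 40, N2 ≤ 30, N2 ≠ N1 ✓), N3 = 31 + 2·13 = 57
check: (N1+N3)/N3 with N1 = 31, N3 = 57 gives 88/57; |achieved − target| = 0 ≤ 22/1425 ✓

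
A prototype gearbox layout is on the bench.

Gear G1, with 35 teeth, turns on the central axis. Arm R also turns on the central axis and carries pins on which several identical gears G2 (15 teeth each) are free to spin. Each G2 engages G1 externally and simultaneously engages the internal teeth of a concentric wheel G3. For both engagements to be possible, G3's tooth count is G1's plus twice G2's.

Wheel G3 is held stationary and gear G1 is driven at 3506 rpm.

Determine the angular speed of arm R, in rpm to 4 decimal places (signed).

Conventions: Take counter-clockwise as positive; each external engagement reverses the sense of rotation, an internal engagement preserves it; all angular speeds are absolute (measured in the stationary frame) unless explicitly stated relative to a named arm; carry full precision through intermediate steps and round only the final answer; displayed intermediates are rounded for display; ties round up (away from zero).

+1227.1000 rpm

recognized (axles ride arm R): planetary set, 35/15/65 teeth
normalise by the input: solve with ω_sun = 1, then scale by 3506 rpm
ring teeth: 35 + 2·15 = 65
35(ω_sun−ω_arm) = −65(ω_ring−ω_arm),  ω_ring = 0, ω_sun = 1
35(1−ω_arm) = −65(0−ω_arm)  ⇒  100·ω_arm = 35  ⇒  ω_arm = 7/20
scale: ω_arm = 7/20 × 3506 rpm = +1227.1000 rpm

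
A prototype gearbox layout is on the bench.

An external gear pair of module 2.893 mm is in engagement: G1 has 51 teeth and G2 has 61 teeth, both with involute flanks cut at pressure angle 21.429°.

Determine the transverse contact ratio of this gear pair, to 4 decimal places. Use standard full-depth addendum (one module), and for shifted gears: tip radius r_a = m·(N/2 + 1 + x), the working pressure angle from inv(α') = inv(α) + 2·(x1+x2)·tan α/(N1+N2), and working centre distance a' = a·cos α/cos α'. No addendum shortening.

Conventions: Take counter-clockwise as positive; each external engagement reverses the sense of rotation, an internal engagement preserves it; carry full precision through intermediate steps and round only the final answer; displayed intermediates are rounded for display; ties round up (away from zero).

1.6981

class = single-mesh tooth geometry [involute pair 51T × 61T, m = 2.893]
base radii: r_b1 = 68.671751, r_b2 = 82.136800
tip radii: r_a1 = 76.664500, r_a2 = 91.129500
no profile shift: α' = α, a' = a
action lengths: √(r_a1²−r_b1²) = 34.082784, √(r_a2²−r_b2²) = 39.473178
base pitch p_b = π·m·cos α = 8.460340
CR = (34.082784 + 39.473178 − 162.008000·sin 21.42900°)/8.460340 = 1.698119
contact ratio ≈ 1.6981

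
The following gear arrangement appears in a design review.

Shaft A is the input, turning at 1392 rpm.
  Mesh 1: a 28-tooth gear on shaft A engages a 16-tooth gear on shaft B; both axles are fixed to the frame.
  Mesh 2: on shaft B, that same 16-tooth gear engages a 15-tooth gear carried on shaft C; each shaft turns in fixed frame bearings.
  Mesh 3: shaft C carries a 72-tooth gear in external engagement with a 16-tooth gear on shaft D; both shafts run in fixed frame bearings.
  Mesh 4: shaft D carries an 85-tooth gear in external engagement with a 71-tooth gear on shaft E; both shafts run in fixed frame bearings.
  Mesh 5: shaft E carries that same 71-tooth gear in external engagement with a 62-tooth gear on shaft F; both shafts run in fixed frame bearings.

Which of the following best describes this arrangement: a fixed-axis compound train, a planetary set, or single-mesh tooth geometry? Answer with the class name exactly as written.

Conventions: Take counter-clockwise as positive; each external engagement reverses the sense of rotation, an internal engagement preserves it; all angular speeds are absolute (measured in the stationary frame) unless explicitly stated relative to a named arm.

fixed-axis compound train

topology: fixed-axis compound train — 5 meshes, A→F
classification: fixed-axis compound train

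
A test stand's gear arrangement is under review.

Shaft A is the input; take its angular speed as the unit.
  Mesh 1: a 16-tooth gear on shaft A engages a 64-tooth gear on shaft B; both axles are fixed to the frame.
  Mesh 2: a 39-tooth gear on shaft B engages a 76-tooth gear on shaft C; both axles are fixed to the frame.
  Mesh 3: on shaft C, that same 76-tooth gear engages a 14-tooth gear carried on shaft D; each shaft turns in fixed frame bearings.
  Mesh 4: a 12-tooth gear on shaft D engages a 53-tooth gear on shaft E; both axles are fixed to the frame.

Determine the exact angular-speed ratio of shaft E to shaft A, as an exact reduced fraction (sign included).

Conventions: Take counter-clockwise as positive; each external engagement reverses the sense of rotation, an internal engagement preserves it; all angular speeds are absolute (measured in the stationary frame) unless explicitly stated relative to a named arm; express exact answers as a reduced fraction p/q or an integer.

class = fixed-axis compound train [4 meshes; 4 ratios multiply, 4 sense flips]
mesh 1 [16T→64T]: running ratio 1/4, sense −
mesh 2 [39T→76T]: running ratio 39/304, sense +
mesh 3 [76T→14T]: running ratio 39/56, sense −
mesh 4 [12T→53T]: running ratio 117/742, sense +
ω_out/ω_in = 117/742

117/742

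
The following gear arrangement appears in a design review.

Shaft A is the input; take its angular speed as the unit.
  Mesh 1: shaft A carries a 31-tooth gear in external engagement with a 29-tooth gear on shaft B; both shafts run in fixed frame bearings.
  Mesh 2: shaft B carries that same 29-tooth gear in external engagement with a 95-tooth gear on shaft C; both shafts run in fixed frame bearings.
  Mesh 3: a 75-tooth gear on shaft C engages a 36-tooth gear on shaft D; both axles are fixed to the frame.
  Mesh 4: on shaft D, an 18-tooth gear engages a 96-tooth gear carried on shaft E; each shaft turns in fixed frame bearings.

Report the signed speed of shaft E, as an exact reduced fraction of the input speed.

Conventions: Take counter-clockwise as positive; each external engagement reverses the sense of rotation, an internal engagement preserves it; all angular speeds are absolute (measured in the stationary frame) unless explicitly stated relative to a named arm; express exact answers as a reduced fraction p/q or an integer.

155/1216

4-mesh fixed-axis compound train (all bearings frame-fixed)
mesh 1 [31T→29T]: |ω|/ω_in = 1×31/29 = 31/29, sense flips to −
mesh 2 [29T→95T]: |ω|/ω_in = (31/29)×29/95 = 31/95, sense flips to +
mesh 3 [75T→36T]: |ω|/ω_in = (31/95)×75/36 = 155/228, sense flips to −
mesh 4 [18T→96T]: |ω|/ω_in = (155/228)×18/96 = 155/1216, sense flips to +
signed output speed (× input speed) = 155/1216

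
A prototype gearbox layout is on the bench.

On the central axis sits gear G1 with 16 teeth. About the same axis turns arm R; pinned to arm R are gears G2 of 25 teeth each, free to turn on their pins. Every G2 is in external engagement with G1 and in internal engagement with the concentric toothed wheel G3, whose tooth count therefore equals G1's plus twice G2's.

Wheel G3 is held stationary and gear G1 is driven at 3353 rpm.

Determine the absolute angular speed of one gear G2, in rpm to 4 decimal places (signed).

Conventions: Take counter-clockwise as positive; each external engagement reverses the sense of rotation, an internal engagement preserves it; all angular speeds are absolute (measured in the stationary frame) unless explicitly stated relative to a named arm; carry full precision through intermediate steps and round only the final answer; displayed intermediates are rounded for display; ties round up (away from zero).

recognized (axles ride arm R): planetary set, 16/25/66 teeth
normalise by the input: solve with ω_sun = 1, then scale by 3353 rpm
ring teeth: 16 + 2·25 = 66
16(ω_sun−ω_arm) = −66(ω_ring−ω_arm),  ω_ring = 0, ω_sun = 1
16(1−ω_arm) = −66(0−ω_arm)  ⇒  82·ω_arm = 16  ⇒  ω_arm = 8/41
sun–planet mesh: 16·(1−8/41) = −25·(ω_p−ω_arm)  ⇒  ω_p−ω_arm = -528/1025
ω_p = 8/41 − 528/1025 = -8/25
scale: ω_p = -8/25 × 3353 rpm = -1072.9600 rpm

-1072.9600 rpm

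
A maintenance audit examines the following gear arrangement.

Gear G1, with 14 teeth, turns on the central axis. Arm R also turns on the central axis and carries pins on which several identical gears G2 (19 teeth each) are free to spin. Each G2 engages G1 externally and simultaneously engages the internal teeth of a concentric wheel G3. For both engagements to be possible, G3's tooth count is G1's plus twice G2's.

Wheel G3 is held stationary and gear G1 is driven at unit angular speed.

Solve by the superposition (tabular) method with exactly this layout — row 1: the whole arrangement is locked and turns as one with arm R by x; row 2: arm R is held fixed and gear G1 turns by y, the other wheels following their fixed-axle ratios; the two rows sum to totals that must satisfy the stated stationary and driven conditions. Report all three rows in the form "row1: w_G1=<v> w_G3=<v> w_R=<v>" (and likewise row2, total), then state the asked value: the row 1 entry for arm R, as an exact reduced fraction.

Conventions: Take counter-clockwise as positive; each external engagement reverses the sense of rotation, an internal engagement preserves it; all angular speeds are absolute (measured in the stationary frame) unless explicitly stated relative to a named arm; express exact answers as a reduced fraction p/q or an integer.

row1: w_G1=7/33 w_G3=7/33 w_R=7/33
row2: w_G1=26/33 w_G3=-7/33 w_R=0
total: w_G1=1 w_G3=0 w_R=7/33
asked value: 7/33

recognized (axles ride arm R): planetary set, 14/19/52 teeth
row 1 (train locked, turned with arm): all members turn x
row 2 — arm fixed, fixed-axis ratios: sun y, ring −(14/52)·y, arm 0
boundary: total ω_ring = x − (14/52)·y = 0 and total ω_sun = x + y = 1  ⇒  y = 26/33, x = 7/33
row 2 ring = −(14/52)·26/33 = -7/33
totals (row 1 + row 2): sun 7/33 + 26/33 = 1, ring 7/33 + (-7/33) = 0, arm 7/33 + 0 = 7/33
asked cell (row1, arm) = 7/33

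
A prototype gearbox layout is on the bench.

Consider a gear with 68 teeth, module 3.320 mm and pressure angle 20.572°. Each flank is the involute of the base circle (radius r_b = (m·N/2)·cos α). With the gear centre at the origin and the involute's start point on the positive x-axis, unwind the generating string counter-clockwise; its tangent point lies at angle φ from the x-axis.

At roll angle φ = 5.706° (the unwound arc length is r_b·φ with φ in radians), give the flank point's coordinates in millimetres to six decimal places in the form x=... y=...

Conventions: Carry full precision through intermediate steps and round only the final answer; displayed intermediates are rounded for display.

x=106.204567 y=0.034760

single-mesh involute tooth geometry (68T wheel at module 3.320)
pitch radius r_p = m·N/2 = 3.320·68/2 = 112.880000
base radius r_b = r_p·cos α = 112.880000·cos 20.572° = 105.681797
roll angle φ = 5.706° = 0.09958849 rad
x = r_b·(cos φ + φ·sin φ) = 106.204567
y = r_b·(sin φ − φ·cos φ) = 0.034760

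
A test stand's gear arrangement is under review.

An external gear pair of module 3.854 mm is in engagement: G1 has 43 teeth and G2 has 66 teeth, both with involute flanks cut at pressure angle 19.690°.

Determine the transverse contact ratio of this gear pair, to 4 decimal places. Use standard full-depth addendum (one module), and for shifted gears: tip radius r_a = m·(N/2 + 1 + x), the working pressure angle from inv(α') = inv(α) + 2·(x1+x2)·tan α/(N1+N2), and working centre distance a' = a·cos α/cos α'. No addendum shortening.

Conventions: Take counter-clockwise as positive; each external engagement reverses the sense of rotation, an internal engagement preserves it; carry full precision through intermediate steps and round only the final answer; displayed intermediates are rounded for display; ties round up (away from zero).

recognized (one external pair, fixed centres): single-mesh tooth geometry, m = 3.854, N1 = 43, N2 = 66
base radii: r_b1 = 78.016065, r_b2 = 119.745588
tip radii: r_a1 = 86.715000, r_a2 = 131.036000
no profile shift: α' = α, a' = a
action lengths: √(r_a1²−r_b1²) = 37.854787, √(r_a2²−r_b2²) = 53.211160
base pitch p_b = π·m·cos α = 11.399753
CR = (37.854787 + 53.211160 − 210.043000·sin 19.69000°)/11.399753 = 1.780386
contact ratio ≈ 1.7804

1.7804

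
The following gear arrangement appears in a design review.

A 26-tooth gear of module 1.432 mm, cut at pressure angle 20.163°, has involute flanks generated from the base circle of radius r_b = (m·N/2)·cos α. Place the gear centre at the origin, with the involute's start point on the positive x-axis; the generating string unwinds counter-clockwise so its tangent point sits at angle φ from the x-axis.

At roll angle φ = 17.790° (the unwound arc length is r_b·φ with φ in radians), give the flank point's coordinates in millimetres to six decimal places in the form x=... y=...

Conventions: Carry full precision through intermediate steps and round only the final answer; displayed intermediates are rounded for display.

x=18.297299 y=0.172690

single-mesh involute tooth geometry (26T wheel at module 1.432)
pitch radius r_p = m·N/2 = 1.432·26/2 = 18.616000
base radius r_b = r_p·cos α = 18.616000·cos 20.163° = 17.475134
roll angle φ = 17.790° = 0.31049407 rad
x = r_b·(cos φ + φ·sin φ) = 18.297299
y = r_b·(sin φ − φ·cos φ) = 0.172690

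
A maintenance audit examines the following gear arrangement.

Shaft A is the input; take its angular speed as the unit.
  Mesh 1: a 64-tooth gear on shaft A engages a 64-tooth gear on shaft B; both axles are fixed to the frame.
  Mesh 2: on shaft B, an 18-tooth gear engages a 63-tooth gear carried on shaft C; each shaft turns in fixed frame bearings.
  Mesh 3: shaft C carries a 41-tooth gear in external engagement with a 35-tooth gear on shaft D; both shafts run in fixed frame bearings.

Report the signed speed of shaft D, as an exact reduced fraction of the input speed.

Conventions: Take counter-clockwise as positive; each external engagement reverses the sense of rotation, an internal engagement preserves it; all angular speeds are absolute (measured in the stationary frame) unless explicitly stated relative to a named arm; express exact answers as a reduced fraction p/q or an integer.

-82/245

3-mesh fixed-axis compound train (all bearings frame-fixed)
mesh 1 [64T→64T]: |ω|/ω_in = 1×64/64 = 1, sense flips to −
mesh 2 [18T→63T]: |ω|/ω_in = 1×18/63 = 2/7, sense flips to +
mesh 3 [41T→35T]: |ω|/ω_in = (2/7)×41/35 = 82/245, sense flips to −
signed output speed (× input speed) = -82/245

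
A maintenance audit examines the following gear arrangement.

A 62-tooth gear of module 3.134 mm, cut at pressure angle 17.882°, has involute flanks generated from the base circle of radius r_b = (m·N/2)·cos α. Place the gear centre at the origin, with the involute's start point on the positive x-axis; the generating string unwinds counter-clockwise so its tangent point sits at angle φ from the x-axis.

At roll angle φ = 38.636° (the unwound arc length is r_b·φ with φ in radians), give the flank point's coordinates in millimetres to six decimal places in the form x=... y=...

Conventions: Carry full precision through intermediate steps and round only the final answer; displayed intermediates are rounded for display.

x=111.152154 y=9.027466

recognized (one wheel, involute flank): single-mesh tooth geometry, m = 3.134, N = 62
pitch radius r_p = m·N/2 = 3.134·62/2 = 97.154000
base radius r_b = r_p·cos α = 97.154000·cos 17.882° = 92.460579
roll angle φ = 38.636° = 0.67432541 rad
x = r_b·(cos φ + φ·sin φ) = 111.152154
y = r_b·(sin φ − φ·cos φ) = 9.027466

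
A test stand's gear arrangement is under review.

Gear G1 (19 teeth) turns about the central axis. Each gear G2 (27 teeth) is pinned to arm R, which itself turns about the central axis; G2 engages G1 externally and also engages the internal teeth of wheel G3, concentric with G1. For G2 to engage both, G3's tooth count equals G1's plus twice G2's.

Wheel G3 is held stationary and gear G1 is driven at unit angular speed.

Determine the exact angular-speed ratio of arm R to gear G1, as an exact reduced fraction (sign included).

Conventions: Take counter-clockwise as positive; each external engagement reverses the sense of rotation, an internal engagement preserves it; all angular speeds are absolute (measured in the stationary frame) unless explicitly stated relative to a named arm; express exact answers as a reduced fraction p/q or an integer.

19/92

topology: planetary set — G1 19T / G2 27T / G3 73T, arm = carrier (Willis)
ring teeth: 19 + 2·27 = 73
19(ω_sun−ω_arm) = −73(ω_ring−ω_arm),  ω_ring = 0, ω_sun = 1
19(1−ω_arm) = −73(0−ω_arm)  ⇒  92·ω_arm = 19  ⇒  ω_arm = 19/92
ω_out/ω_in = 19/92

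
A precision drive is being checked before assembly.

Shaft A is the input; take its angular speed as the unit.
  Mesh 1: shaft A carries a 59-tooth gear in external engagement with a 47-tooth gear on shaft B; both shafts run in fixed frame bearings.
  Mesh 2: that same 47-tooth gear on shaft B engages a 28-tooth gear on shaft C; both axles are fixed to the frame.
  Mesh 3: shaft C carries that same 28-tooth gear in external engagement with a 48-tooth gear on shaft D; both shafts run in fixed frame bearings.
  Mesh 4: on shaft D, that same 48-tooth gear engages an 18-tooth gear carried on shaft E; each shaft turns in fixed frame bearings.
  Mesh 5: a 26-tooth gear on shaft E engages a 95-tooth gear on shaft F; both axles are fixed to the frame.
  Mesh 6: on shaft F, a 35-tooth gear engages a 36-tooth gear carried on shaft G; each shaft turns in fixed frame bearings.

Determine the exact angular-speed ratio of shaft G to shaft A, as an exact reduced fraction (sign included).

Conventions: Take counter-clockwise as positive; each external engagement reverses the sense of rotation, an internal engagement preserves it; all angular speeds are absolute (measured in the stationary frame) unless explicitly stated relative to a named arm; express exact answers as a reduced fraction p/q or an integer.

class = fixed-axis compound train [6 meshes; 6 ratios multiply, 6 sense flips]
mesh 1 [59T→47T]: running ratio 59/47, sense −
mesh 2 [47T→28T]: running ratio 59/28, sense +
mesh 3 [28T→48T]: running ratio 59/48, sense −
mesh 4 [48T→18T]: running ratio 59/18, sense +
mesh 5 [26T→95T]: running ratio 767/855, sense −
mesh 6 [35T→36T]: running ratio 5369/6156, sense +
ω_out/ω_in = 5369/6156

5369/6156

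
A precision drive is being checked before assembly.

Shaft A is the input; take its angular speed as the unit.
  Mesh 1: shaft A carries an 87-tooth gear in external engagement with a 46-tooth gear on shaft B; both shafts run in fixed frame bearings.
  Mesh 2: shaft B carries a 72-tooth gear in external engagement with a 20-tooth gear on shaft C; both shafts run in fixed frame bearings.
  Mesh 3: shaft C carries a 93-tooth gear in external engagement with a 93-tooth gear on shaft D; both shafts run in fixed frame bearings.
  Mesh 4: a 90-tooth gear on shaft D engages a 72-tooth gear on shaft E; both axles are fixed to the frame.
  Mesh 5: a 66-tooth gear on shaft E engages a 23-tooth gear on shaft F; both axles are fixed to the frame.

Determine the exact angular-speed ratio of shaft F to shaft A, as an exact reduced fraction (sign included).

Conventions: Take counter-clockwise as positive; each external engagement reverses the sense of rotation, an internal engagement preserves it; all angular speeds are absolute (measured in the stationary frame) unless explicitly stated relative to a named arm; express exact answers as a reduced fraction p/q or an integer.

-25839/1058

class = fixed-axis compound train [5 meshes; 5 ratios multiply, 5 sense flips]
mesh 1 [87T→46T]: running ratio 87/46, sense −
mesh 2 [72T→20T]: running ratio 783/115, sense +
mesh 3 [93T→93T]: running ratio 783/115, sense −
mesh 4 [90T→72T]: running ratio 783/92, sense +
mesh 5 [66T→23T]: running ratio 25839/1058, sense −
ω_out/ω_in = -25839/1058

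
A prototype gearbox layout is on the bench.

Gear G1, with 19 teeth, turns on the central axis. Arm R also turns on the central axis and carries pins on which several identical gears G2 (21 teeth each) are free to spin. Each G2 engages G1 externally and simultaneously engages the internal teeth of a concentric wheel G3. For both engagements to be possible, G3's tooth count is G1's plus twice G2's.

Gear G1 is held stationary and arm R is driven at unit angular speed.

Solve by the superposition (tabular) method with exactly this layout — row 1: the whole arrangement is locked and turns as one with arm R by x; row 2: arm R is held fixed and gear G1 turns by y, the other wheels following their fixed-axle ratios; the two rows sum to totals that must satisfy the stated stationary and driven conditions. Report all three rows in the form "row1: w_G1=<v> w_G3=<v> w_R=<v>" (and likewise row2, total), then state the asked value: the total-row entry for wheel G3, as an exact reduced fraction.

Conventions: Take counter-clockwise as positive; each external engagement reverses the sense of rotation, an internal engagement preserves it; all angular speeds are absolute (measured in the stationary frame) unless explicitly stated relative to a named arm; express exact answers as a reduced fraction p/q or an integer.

class = planetary set [G3 = 19+2·21 = 61; Willis about the carrier]
superposition row 1 [locked train]: every member turns x
superposition row 2 [arm held]: sun y, ring −(19/61)·y, arm 0
boundary: total ω_sun = x + y = 0 and total ω_arm = x = 1  ⇒  y = -1, x = 1
row 2 ring = −(19/61)·(-1) = 19/61
totals (row 1 + row 2): sun 1 + (-1) = 0, ring 1 + 19/61 = 80/61, arm 1 + 0 = 1
asked cell (total, ring) = 80/61

row1: w_G1=1 w_G3=1 w_R=1
row2: w_G1=-1 w_G3=19/61 w_R=0
total: w_G1=0 w_G3=80/61 w_R=1
asked value: 80/61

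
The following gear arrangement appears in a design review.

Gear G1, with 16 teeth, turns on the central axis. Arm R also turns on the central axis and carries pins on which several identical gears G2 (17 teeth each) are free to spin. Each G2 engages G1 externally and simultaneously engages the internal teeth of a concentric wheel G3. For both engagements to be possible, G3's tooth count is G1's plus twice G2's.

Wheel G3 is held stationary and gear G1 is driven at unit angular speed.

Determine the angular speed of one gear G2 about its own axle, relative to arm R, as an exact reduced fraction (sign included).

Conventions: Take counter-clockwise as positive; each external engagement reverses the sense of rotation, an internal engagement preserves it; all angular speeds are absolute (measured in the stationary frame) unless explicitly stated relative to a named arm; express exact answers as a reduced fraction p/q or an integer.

-400/561

class = planetary set [G3 = 16+2·17 = 50; Willis about the carrier]
ring teeth: 16 + 2·17 = 50
16(ω_sun−ω_arm) = −50(ω_ring−ω_arm),  ω_ring = 0, ω_sun = 1
16(1−ω_arm) = −50(0−ω_arm)  ⇒  66·ω_arm = 16  ⇒  ω_arm = 8/33
sun–planet mesh: 16·(1−8/33) = −17·(ω_p−ω_arm)  ⇒  ω_p−ω_arm = -400/561
exact speed ratio = -400/561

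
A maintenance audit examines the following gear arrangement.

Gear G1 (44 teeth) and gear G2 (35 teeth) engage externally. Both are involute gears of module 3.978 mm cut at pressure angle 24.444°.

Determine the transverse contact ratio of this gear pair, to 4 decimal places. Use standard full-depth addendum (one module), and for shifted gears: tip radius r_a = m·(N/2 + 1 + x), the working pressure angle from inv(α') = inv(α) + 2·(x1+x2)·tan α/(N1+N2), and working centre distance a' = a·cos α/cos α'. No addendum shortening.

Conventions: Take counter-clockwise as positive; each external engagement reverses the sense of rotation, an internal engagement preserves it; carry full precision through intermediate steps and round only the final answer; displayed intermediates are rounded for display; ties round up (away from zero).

single-mesh involute tooth geometry (44T engaging 35T at module 3.978)
base radii: r_b1 = 79.671604, r_b2 = 63.375140
tip radii: r_a1 = 91.494000, r_a2 = 73.593000
no profile shift: α' = α, a' = a
action lengths: √(r_a1²−r_b1²) = 44.984303, √(r_a2²−r_b2²) = 37.410177
base pitch p_b = π·m·cos α = 11.377078
CR = (44.984303 + 37.410177 − 157.131000·sin 24.44400°)/11.377078 = 1.527026
contact ratio ≈ 1.5270

1.5270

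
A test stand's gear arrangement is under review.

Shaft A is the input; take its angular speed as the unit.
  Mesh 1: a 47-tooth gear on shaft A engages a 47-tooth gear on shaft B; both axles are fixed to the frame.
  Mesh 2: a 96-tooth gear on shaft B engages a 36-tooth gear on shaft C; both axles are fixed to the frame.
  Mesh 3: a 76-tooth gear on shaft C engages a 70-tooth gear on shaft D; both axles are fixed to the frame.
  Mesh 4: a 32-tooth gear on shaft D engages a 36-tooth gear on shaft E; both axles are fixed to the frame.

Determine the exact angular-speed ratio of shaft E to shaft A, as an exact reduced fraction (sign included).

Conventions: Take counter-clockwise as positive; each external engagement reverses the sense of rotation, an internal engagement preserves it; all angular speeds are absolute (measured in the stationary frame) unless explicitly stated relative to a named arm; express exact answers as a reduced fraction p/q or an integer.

2432/945

class = fixed-axis compound train [4 meshes; 4 ratios multiply, 4 sense flips]
mesh 1 [47T→47T]: running ratio 1, sense −
mesh 2 [96T→36T]: running ratio 8/3, sense +
mesh 3 [76T→70T]: running ratio 304/105, sense −
mesh 4 [32T→36T]: running ratio 2432/945, sense +
ω_out/ω_in = 2432/945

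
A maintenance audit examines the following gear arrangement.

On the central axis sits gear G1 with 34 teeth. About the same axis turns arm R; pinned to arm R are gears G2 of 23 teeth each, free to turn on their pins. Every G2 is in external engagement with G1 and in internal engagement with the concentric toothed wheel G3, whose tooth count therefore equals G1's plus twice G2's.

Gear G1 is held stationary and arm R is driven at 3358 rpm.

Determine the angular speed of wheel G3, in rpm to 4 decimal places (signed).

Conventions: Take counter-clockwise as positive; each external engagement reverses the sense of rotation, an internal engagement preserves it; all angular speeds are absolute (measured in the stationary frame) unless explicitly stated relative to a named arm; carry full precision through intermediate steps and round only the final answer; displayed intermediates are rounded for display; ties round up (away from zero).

recognized (axles ride arm R): planetary set, 34/23/80 teeth
normalise by the input: solve with ω_arm = 1, then scale by 3358 rpm
ring teeth: 34 + 2·23 = 80
34(ω_sun−ω_arm) = −80(ω_ring−ω_arm),  ω_sun = 0, ω_arm = 1
ω_ring = 1 − (34/80)(0−1) = 57/40
scale: ω_ring = 57/40 × 3358 rpm = +4785.1500 rpm

+4785.1500 rpm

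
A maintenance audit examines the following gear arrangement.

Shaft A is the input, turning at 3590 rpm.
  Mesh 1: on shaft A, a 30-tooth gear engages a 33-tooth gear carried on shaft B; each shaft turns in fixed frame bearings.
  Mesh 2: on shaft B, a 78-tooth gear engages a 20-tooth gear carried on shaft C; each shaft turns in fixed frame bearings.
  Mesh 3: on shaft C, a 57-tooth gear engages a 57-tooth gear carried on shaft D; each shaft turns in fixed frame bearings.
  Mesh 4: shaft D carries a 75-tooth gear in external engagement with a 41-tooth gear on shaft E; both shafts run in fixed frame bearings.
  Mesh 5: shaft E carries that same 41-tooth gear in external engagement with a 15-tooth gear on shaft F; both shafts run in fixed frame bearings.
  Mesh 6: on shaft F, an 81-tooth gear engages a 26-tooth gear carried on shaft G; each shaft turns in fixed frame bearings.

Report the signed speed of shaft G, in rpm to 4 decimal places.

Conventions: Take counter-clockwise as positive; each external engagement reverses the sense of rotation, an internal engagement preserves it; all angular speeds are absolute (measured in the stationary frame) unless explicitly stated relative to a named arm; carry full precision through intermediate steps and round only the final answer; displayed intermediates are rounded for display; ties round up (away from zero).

+198265.9091 rpm

recognized (7 fixed axles, 6 meshes): fixed-axis compound train
mesh 1 [30T→33T]: ω = 3590.0000×30/33 = 3263.6364 rpm, sense flips to −
mesh 2 [78T→20T]: ω = 3263.6364×78/20 = 12728.1818 rpm, sense flips to +
mesh 3 [57T→57T]: ω = 12728.1818×57/57 = 12728.1818 rpm, sense flips to −
mesh 4 [75T→41T]: ω = 12728.1818×75/41 = 23283.2594 rpm, sense flips to +
mesh 5 [41T→15T]: ω = 23283.2594×41/15 = 63640.9091 rpm, sense flips to −
mesh 6 [81T→26T]: ω = 63640.9091×81/26 = 198265.9091 rpm, sense flips to +
signed output speed = +198265.9091 rpm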